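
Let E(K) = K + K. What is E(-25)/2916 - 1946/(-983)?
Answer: 2812693/1433214 ≈ 1.9625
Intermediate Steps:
E(K) = 2*K
E(-25)/2916 - 1946/(-983) = (2*(-25))/2916 - 1946/(-983) = -50*1/2916 - 1946*(-1/983) = -25/1458 + 1946/983 = 2812693/1433214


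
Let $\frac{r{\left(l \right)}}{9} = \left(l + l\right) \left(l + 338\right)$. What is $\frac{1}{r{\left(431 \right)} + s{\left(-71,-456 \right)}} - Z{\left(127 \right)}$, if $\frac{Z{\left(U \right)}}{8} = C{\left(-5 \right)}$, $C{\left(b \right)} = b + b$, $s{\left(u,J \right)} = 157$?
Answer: $\frac{477284721}{5966059} \approx 80.0$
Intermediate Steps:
$C{\left(b \right)} = 2 b$
$r{\left(l \right)} = 18 l \left(338 + l\right)$ ($r{\left(l \right)} = 9 \left(l + l\right) \left(l + 338\right) = 9 \cdot 2 l \left(338 + l\right) = 18 l \left(338 + l\right)$)
$Z{\left(U \right)} = -80$ ($Z{\left(U \right)} = 8 \cdot 2 \left(-5\right) = 8 \left(-10\right) = -80$)
$\frac{1}{r{\left(431 \right)} + s{\left(-71,-456 \right)}} - Z{\left(127 \right)} = \frac{1}{18 \cdot 431 \left(338 + 431\right) + 157} - -80 = \frac{1}{18 \cdot 431 \cdot 769 + 157} + 80 = \frac{1}{5965902 + 157} + 80 = \frac{1}{5966059} + 80 = \frac{477284721}{5966059}$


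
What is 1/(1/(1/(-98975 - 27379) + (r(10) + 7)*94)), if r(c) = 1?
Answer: 95018207/126354 ≈ 752.00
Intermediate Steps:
1/(1/(1/(-98975 - 27379) + (r(10) + 7)*94)) = 1/(1/(1/(-98975 - 27379) + (1 + 7)*94)) = 1/(1/(1/(-126354) + 8*94)) = 1/(1/(-1/126354 + 752)) = 1/(1/(95018207/126354)) = 1/(126354/95018207) = 95018207/126354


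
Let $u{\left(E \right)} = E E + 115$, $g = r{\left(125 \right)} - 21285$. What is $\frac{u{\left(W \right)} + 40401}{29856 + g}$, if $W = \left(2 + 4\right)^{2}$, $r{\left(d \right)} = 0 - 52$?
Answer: $\frac{41812}{8519} \approx 4.9081$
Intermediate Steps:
$r{\left(d \right)} = -52$
$W = 36$ ($W = 6^{2} = 36$)
$g = -21337$ ($g = -52 - 21285 = -21337$)
$u{\left(E \right)} = 115 + E^{2}$ ($u{\left(E \right)} = E^{2} + 115 = 115 + E^{2}$)
$\frac{u{\left(W \right)} + 40401}{29856 + g} = \frac{\left(115 + 36^{2}\right) + 40401}{29856 - 21337} = \frac{\left(115 + 1296\right) + 40401}{8519} = \left(1411 + 40401\right) \frac{1}{8519} = 41812 \cdot \frac{1}{8519} = \frac{41812}{8519}$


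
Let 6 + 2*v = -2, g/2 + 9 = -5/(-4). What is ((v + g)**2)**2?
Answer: 2313441/16 ≈ 1.4459e+5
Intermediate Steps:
g = -31/2 (g = -18 + 2*(-5/(-4)) = -18 + 2*(-5*(-1/4)) = -18 + 2*(5/4) = -18 + 5/2 = -31/2 ≈ -15.500)
v = -4 (v = -3 + (1/2)*(-2) = -3 - 1 = -4)
((v + g)**2)**2 = ((-4 - 31/2)**2)**2 = ((-39/2)**2)**2 = (1521/4)**2 = 2313441/16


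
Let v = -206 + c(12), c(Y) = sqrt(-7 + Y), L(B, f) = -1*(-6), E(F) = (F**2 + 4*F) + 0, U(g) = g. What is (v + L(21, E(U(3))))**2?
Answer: (200 - sqrt(5))**2 ≈ 39111.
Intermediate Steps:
E(F) = F**2 + 4*F
L(B, f) = 6
v = -206 + sqrt(5) (v = -206 + sqrt(-7 + 12) = -206 + sqrt(5) ≈ -203.76)
(v + L(21, E(U(3))))**2 = ((-206 + sqrt(5)) + 6)**2 = (-200 + sqrt(5))**2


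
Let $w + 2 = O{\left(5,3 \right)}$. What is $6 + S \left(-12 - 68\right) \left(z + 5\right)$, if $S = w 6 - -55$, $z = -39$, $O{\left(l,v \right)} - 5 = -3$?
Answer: $149606$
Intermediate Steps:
$O{\left(l,v \right)} = 2$ ($O{\left(l,v \right)} = 5 - 3 = 2$)
$w = 0$ ($w = -2 + 2 = 0$)
$S = 55$ ($S = 0 \cdot 6 - -55 = 0 + 55 = 55$)
$6 + S \left(-12 - 68\right) \left(z + 5\right) = 6 + 55 \left(-12 - 68\right) \left(-39 + 5\right) = 6 + 55 \left(\left(-80\right) \left(-34\right)\right) = 6 + 55 \cdot 2720 = 6 + 149600 = 149606$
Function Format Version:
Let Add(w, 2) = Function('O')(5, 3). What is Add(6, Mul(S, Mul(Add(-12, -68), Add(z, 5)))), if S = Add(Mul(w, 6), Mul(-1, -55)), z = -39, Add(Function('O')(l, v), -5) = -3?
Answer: 149606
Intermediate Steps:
Function('O')(l, v) = 2 (Function('O')(l, v) = Add(5, -3) = 2)
w = 0 (w = Add(-2, 2) = 0)
S = 55 (S = Add(Mul(0, 6), Mul(-1, -55)) = Add(0, 55) = 55)
Add(6, Mul(S, Mul(Add(-12, -68), Add(z, 5)))) = Add(6, Mul(55, Mul(Add(-12, -68), Add(-39, 5)))) = Add(6, Mul(55, Mul(-80, -34))) = Add(6, Mul(55, 2720)) = Add(6, 149600) = 149606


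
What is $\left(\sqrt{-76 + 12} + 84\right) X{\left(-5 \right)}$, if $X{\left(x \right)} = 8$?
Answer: $672 + 64 i \approx 672.0 + 64.0 i$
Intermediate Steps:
$\left(\sqrt{-76 + 12} + 84\right) X{\left(-5 \right)} = \left(\sqrt{-76 + 12} + 84\right) 8 = \left(\sqrt{-64} + 84\right) 8 = \left(8 i + 84\right) 8 = \left(84 + 8 i\right) 8 = 672 + 64 i$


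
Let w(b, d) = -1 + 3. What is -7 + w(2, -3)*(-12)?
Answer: -31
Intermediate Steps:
w(b, d) = 2
-7 + w(2, -3)*(-12) = -7 + 2*(-12) = -7 - 24 = -31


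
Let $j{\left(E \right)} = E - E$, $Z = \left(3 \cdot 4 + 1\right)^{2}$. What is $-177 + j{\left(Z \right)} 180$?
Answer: $-177$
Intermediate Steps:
$Z = 169$ ($Z = \left(12 + 1\right)^{2} = 13^{2} = 169$)
$j{\left(E \right)} = 0$
$-177 + j{\left(Z \right)} 180 = -177 + 0 \cdot 180 = -177 + 0 = -177$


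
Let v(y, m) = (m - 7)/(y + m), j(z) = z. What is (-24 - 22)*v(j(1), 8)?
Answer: -46/9 ≈ -5.1111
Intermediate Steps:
v(y, m) = (-7 + m)/(m + y)
(-24 - 22)*v(j(1), 8) = (-24 - 22)*((-7 + 8)/(8 + 1)) = -46/9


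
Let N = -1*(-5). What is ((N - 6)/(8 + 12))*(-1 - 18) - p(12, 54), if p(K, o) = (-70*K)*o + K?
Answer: 906979/20 ≈ 45349.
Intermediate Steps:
N = 5
p(K, o) = K - 70*K*o (p(K, o) = -70*K*o + K = K - 70*K*o)
((N - 6)/(8 + 12))*(-1 - 18) - p(12, 54) = ((5 - 6)/(8 + 12))*(-1 - 18) - 12*(1 - 70*54) = -1/20*(-19) - 12*(1 - 3780) = -1*1/20*(-19) - 12*(-3779) = -1/20*(-19) - 1*(-45348) = 19/20 + 45348 = 906979/20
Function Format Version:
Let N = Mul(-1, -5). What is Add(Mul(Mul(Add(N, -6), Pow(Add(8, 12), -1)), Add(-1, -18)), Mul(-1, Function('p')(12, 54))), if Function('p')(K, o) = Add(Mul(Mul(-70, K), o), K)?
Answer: Rational(906979, 20) ≈ 45349.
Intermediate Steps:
N = 5
Function('p')(K, o) = Add(K, Mul(-70, K, o)) (Function('p')(K, o) = Add(Mul(-70, K, o), K) = Add(K, Mul(-70, K, o)))
Add(Mul(Mul(Add(N, -6), Pow(Add(8, 12), -1)), Add(-1, -18)), Mul(-1, Function('p')(12, 54))) = Add(Mul(Mul(Add(5, -6), Pow(Add(8, 12), -1)), Add(-1, -18)), Mul(-1, Mul(12, Add(1, Mul(-70, 54))))) = Add(Mul(Mul(-1, Pow(20, -1)), -19), Mul(-1, Mul(12, Add(1, -3780)))) = Add(Mul(Mul(-1, Rational(1, 20)), -19), Mul(-1, Mul(12, -3779))) = Add(Mul(Rational(-1, 20), -19), Mul(-1, -45348)) = Add(Rational(19, 20), 45348) = Rational(906979, 20)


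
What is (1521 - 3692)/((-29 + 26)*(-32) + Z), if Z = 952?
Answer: -2171/1048 ≈ -2.0716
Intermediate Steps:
(1521 - 3692)/((-29 + 26)*(-32) + Z) = (1521 - 3692)/((-29 + 26)*(-32) + 952) = -2171/(-3*(-32) + 952) = -2171/(96 + 952) = -2171/1048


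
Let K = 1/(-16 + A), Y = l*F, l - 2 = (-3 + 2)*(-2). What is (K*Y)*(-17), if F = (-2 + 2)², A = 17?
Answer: 0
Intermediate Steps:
l = 4 (l = 2 + (-3 + 2)*(-2) = 2 - 1*(-2) = 2 + 2 = 4)
F = 0 (F = 0² = 0)
Y = 0 (Y = 4*0 = 0)
K = 1 (K = 1/(-16 + 17) = 1/1 = 1)
(K*Y)*(-17) = (1*0)*(-17) = 0*(-17) = 0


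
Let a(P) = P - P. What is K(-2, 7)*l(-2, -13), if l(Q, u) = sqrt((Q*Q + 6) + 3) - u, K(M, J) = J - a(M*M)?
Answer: 91 + 7*sqrt(13) ≈ 116.24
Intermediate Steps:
a(P) = 0
K(M, J) = J (K(M, J) = J - 1*0 = J + 0 = J)
l(Q, u) = sqrt(9 + Q**2) - u (l(Q, u) = sqrt((Q**2 + 6) + 3) - u = sqrt((6 + Q**2) + 3) - u = sqrt(9 + Q**2) - u)
K(-2, 7)*l(-2, -13) = 7*(sqrt(9 + (-2)**2) - 1*(-13)) = 7*(sqrt(9 + 4) + 13) = 7*(sqrt(13) + 13) = 7*(13 + sqrt(13)) = 91 + 7*sqrt(13)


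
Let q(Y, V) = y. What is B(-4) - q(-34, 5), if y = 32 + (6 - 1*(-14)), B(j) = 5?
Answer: -47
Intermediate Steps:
y = 52 (y = 32 + (6 + 14) = 32 + 20 = 52)
q(Y, V) = 52
B(-4) - q(-34, 5) = 5 - 1*52 = 5 - 52 = -47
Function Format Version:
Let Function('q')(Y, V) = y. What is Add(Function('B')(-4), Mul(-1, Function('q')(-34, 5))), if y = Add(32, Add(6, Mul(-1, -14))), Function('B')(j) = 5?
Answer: -47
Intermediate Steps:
y = 52 (y = Add(32, Add(6, 14)) = Add(32, 20) = 52)
Function('q')(Y, V) = 52
Add(Function('B')(-4), Mul(-1, Function('q')(-34, 5))) = Add(5, Mul(-1, 52)) = Add(5, -52) = -47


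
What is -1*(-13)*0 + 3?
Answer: 3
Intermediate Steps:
-1*(-13)*0 + 3 = 13*0 + 3 = 0 + 3 = 3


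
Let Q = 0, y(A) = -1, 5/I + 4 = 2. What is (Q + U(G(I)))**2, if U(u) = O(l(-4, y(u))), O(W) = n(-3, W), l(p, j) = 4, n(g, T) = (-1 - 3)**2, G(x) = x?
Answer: 256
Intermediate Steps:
I = -5/2 (I = 5/(-4 + 2) = 5/(-2) = 5*(-1/2) = -5/2 ≈ -2.5000)
n(g, T) = 16 (n(g, T) = (-4)**2 = 16)
O(W) = 16
U(u) = 16
(Q + U(G(I)))**2 = (0 + 16)**2 = 16**2 = 256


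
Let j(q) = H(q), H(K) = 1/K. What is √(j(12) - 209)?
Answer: I*√7521/6 ≈ 14.454*I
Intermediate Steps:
j(q) = 1/q
√(j(12) - 209) = √(1/12 - 209) = √(-2507/12) = I*√7521/6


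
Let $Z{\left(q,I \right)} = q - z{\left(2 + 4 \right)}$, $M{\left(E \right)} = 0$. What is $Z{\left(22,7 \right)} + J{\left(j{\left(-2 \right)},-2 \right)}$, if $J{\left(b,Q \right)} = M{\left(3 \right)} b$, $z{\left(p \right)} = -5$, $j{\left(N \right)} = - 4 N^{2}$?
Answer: $27$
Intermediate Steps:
$J{\left(b,Q \right)} = 0$ ($J{\left(b,Q \right)} = 0 b = 0$)
$Z{\left(q,I \right)} = 5 + q$ ($Z{\left(q,I \right)} = q - -5 = q + 5 = 5 + q$)
$Z{\left(22,7 \right)} + J{\left(j{\left(-2 \right)},-2 \right)} = \left(5 + 22\right) + 0 = 27 + 0 = 27$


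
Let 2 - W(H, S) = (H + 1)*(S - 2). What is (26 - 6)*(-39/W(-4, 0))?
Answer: 195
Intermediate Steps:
W(H, S) = 2 - (1 + H)*(-2 + S) (W(H, S) = 2 - (H + 1)*(S - 2) = 2 - (1 + H)*(-2 + S))
(26 - 6)*(-39/W(-4, 0)) = (26 - 6)*(-39/(4 - 1*0 + 2*(-4) - 1*(-4)*0)) = 20*(-39/(4 + 0 - 8 + 0)) = 20*(-39/(-4)) = 20*(-39*(-¼)) = 20*(39/4) = 195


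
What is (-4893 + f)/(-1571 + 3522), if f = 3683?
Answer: -1210/1951 ≈ -0.62019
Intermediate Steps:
(-4893 + f)/(-1571 + 3522) = (-4893 + 3683)/(-1571 + 3522) = -1210/1951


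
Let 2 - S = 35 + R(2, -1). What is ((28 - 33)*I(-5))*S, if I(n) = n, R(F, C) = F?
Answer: -875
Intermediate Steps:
S = -35 (S = 2 - (35 + 2) = 2 - 1*37 = 2 - 37 = -35)
((28 - 33)*I(-5))*S = ((28 - 33)*(-5))*(-35) = -5*(-5)*(-35) = 25*(-35) = -875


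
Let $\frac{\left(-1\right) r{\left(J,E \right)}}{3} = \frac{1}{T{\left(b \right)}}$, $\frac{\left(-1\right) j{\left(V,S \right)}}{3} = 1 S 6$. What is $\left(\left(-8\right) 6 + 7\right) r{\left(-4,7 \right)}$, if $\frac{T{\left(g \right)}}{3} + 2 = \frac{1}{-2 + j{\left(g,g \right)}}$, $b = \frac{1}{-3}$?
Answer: $- \frac{164}{7} \approx -23.429$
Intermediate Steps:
$j{\left(V,S \right)} = - 18 S$ ($j{\left(V,S \right)} = - 3 \cdot 1 S 6 = - 3 S 6 = - 3 \cdot 6 S = - 18 S$)
$b = - \frac{1}{3} \approx -0.33333$
$T{\left(g \right)} = -6 + \frac{3}{-2 - 18 g}$
$r{\left(J,E \right)} = \frac{4}{7}$ ($r{\left(J,E \right)} = - \frac{3}{\frac{3}{2} \frac{1}{1 + 9 \left(- \frac{1}{3}\right)} \left(-5 - -12\right)} = - \frac{3}{\frac{3}{2} \frac{1}{1 - 3} \left(-5 + 12\right)} = - \frac{3}{\frac{3}{2} \frac{1}{-2} \cdot 7} = - \frac{3}{\frac{3}{2} \left(- \frac{1}{2}\right) 7} = - \frac{3}{- \frac{21}{4}} = \left(-3\right) \left(- \frac{4}{21}\right) = \frac{4}{7}$)
$\left(\left(-8\right) 6 + 7\right) r{\left(-4,7 \right)} = \left(\left(-8\right) 6 + 7\right) \frac{4}{7} = \left(-48 + 7\right) \frac{4}{7} = \left(-41\right) \frac{4}{7} = - \frac{164}{7}$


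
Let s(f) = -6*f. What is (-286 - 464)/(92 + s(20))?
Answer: 375/14 ≈ 26.786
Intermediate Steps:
(-286 - 464)/(92 + s(20)) = (-286 - 464)/(92 - 6*20) = -750/(92 - 120) = -750/(-28) = -750*(-1/28) = 375/14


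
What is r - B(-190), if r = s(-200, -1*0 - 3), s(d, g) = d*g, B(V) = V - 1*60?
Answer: 850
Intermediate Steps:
B(V) = -60 + V (B(V) = V - 60 = -60 + V)
r = 600 (r = -200*(-1*0 - 3) = -200*(0 - 3) = -200*(-3) = 600)
r - B(-190) = 600 - (-60 - 190) = 600 - 1*(-250) = 600 + 250 = 850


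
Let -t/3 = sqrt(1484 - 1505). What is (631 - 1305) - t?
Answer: -674 + 3*I*sqrt(21) ≈ -674.0 + 13.748*I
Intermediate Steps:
t = -3*I*sqrt(21) (t = -3*sqrt(1484 - 1505) = -3*I*sqrt(21) ≈ -13.748*I)
(631 - 1305) - t = (631 - 1305) - (-3)*I*sqrt(21) = -674 + 3*I*sqrt(21)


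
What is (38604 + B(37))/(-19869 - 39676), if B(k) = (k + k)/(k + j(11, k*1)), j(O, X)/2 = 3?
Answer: -1660046/2560435 ≈ -0.64834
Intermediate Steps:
j(O, X) = 6 (j(O, X) = 2*3 = 6)
B(k) = 2*k/(6 + k) (B(k) = (k + k)/(k + 6) = (2*k)/(6 + k) = 2*k/(6 + k))
(38604 + B(37))/(-19869 - 39676) = (38604 + 2*37/(6 + 37))/(-19869 - 39676) = (38604 + 2*37/43)/(-59545) = (38604 + 2*37*(1/43))*(-1/59545) = (38604 + 74/43)*(-1/59545) = (1660046/43)*(-1/59545) = -1660046/2560435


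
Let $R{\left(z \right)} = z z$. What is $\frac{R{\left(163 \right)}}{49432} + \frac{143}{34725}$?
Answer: $\frac{929677301}{1716526200} \approx 0.5416$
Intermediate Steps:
$R{\left(z \right)} = z^{2}$
$\frac{R{\left(163 \right)}}{49432} + \frac{143}{34725} = \frac{163^{2}}{49432} + \frac{143}{34725} = 26569 \cdot \frac{1}{49432} + 143 \cdot \frac{1}{34725} = \frac{26569}{49432} + \frac{143}{34725} = \frac{929677301}{1716526200}$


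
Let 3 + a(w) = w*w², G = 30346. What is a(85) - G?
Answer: 583776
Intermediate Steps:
a(w) = -3 + w³ (a(w) = -3 + w*w² = -3 + w³)
a(85) - G = (-3 + 85³) - 1*30346 = (-3 + 614125) - 30346 = 614122 - 30346 = 583776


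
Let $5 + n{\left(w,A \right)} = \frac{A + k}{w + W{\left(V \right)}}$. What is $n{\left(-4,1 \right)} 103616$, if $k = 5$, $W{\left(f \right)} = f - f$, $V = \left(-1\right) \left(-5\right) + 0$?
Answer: $-673504$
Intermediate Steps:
$V = 5$ ($V = 5 + 0 = 5$)
$W{\left(f \right)} = 0$
$n{\left(w,A \right)} = -5 + \frac{5 + A}{w}$ ($n{\left(w,A \right)} = -5 + \frac{A + 5}{w + 0} = -5 + \frac{5 + A}{w}$)
$n{\left(-4,1 \right)} 103616 = \frac{5 + 1 - -20}{-4} \cdot 103616 = - \frac{5 + 1 + 20}{4} \cdot 103616 = \left(- \frac{1}{4}\right) 26 \cdot 103616 = \left(- \frac{13}{2}\right) 103616 = -673504$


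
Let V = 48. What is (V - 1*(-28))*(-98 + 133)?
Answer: 2660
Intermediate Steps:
(V - 1*(-28))*(-98 + 133) = (48 - 1*(-28))*(-98 + 133) = (48 + 28)*35 = 76*35 = 2660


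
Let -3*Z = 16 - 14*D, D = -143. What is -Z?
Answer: 2018/3 ≈ 672.67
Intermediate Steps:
Z = -2018/3 (Z = -(16 - 14*(-143))/3 = -(16 + 2002)/3 = -1/3*2018 = -2018/3 ≈ -672.67)
-Z = -1*(-2018/3) = 2018/3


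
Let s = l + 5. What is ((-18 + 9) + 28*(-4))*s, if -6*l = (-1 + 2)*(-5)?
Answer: -4235/6 ≈ -705.83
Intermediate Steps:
l = ⅚ (l = -(-1 + 2)*(-5)/6 = -(-5)/6 = -⅙*(-5) = ⅚ ≈ 0.83333)
s = 35/6 (s = ⅚ + 5 = 35/6 ≈ 5.8333)
((-18 + 9) + 28*(-4))*s = ((-18 + 9) + 28*(-4))*(35/6) = (-9 - 112)*(35/6) = -121*35/6 = -4235/6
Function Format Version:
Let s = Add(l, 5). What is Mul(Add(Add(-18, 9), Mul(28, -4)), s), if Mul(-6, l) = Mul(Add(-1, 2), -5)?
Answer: Rational(-4235, 6) ≈ -705.83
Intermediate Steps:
l = Rational(5, 6) (l = Mul(Rational(-1, 6), Mul(Add(-1, 2), -5)) = Mul(Rational(-1, 6), Mul(1, -5)) = Mul(Rational(-1, 6), -5) = Rational(5, 6) ≈ 0.83333)
s = Rational(35, 6) (s = Add(Rational(5, 6), 5) = Rational(35, 6) ≈ 5.8333)
Mul(Add(Add(-18, 9), Mul(28, -4)), s) = Mul(Add(Add(-18, 9), Mul(28, -4)), Rational(35, 6)) = Mul(Add(-9, -112), Rational(35, 6)) = Mul(-121, Rational(35, 6)) = Rational(-4235, 6)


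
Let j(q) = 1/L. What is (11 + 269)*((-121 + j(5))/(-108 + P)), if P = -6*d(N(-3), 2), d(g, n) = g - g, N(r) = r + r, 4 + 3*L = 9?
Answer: 8428/27 ≈ 312.15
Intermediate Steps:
L = 5/3 (L = -4/3 + (⅓)*9 = -4/3 + 3 = 5/3 ≈ 1.6667)
N(r) = 2*r
j(q) = ⅗ (j(q) = 1/(5/3) = ⅗)
d(g, n) = 0
P = 0 (P = -6*0 = 0)
(11 + 269)*((-121 + j(5))/(-108 + P)) = (11 + 269)*((-121 + ⅗)/(-108 + 0)) = 280*(-602/5/(-108)) = 280*(-602/5*(-1/108)) = 280*(301/270) = 8428/27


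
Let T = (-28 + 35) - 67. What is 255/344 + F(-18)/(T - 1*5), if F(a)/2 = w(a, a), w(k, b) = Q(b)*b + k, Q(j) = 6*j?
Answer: -1308513/22360 ≈ -58.520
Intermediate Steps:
w(k, b) = k + 6*b² (w(k, b) = (6*b)*b + k = 6*b² + k = k + 6*b²)
T = -60 (T = 7 - 67 = -60)
F(a) = 2*a + 12*a² (F(a) = 2*(a + 6*a²) = 2*a + 12*a²)
255/344 + F(-18)/(T - 1*5) = 255/344 + (2*(-18)*(1 + 6*(-18)))/(-60 - 1*5) = 255*(1/344) + (2*(-18)*(1 - 108))/(-60 - 5) = 255/344 + (2*(-18)*(-107))/(-65) = 255/344 + 3852*(-1/65) = 255/344 - 3852/65 = -1308513/22360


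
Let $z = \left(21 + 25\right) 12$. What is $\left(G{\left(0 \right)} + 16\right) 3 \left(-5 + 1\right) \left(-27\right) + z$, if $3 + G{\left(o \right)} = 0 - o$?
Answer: $4764$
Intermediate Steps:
$G{\left(o \right)} = -3 - o$ ($G{\left(o \right)} = -3 + \left(0 - o\right) = -3 - o$)
$z = 552$ ($z = 46 \cdot 12 = 552$)
$\left(G{\left(0 \right)} + 16\right) 3 \left(-5 + 1\right) \left(-27\right) + z = \left(\left(-3 - 0\right) + 16\right) 3 \left(-5 + 1\right) \left(-27\right) + 552 = \left(\left(-3 + 0\right) + 16\right) 3 \left(-4\right) \left(-27\right) + 552 = \left(-3 + 16\right) \left(-12\right) \left(-27\right) + 552 = 13 \left(-12\right) \left(-27\right) + 552 = \left(-156\right) \left(-27\right) + 552 = 4212 + 552 = 4764$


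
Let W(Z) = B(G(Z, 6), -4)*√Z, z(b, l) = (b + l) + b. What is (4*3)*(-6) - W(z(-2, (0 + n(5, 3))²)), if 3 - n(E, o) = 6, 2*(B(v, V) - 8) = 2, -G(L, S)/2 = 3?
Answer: -72 - 9*√5 ≈ -92.125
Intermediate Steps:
G(L, S) = -6 (G(L, S) = -2*3 = -6)
B(v, V) = 9 (B(v, V) = 8 + (½)*2 = 8 + 1 = 9)
n(E, o) = -3 (n(E, o) = 3 - 1*6 = 3 - 6 = -3)
z(b, l) = l + 2*b
W(Z) = 9*√Z
(4*3)*(-6) - W(z(-2, (0 + n(5, 3))²)) = (4*3)*(-6) - 9*√((0 - 3)² + 2*(-2)) = 12*(-6) - 9*√((-3)² - 4) = -72 - 9*√(9 - 4) = -72 - 9*√5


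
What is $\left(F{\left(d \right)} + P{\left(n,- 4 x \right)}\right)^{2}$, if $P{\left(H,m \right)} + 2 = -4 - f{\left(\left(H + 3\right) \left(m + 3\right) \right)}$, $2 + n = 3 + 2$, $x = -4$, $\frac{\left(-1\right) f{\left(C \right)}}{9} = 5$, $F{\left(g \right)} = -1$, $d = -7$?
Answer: $1444$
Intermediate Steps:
$f{\left(C \right)} = -45$ ($f{\left(C \right)} = \left(-9\right) 5 = -45$)
$n = 3$ ($n = -2 + \left(3 + 2\right) = -2 + 5 = 3$)
$P{\left(H,m \right)} = 39$ ($P{\left(H,m \right)} = -2 - -41 = -2 + \left(-4 + 45\right) = -2 + 41 = 39$)
$\left(F{\left(d \right)} + P{\left(n,- 4 x \right)}\right)^{2} = \left(-1 + 39\right)^{2} = 38^{2} = 1444$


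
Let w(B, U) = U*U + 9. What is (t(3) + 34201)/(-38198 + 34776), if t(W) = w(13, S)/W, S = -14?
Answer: -51404/5133 ≈ -10.014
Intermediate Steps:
w(B, U) = 9 + U² (w(B, U) = U² + 9 = 9 + U²)
t(W) = 205/W (t(W) = (9 + (-14)²)/W = (9 + 196)/W = 205/W)
(t(3) + 34201)/(-38198 + 34776) = (205/3 + 34201)/(-38198 + 34776) = (205*(⅓) + 34201)/(-3422) = (205/3 + 34201)*(-1/3422) = (102808/3)*(-1/3422) = -51404/5133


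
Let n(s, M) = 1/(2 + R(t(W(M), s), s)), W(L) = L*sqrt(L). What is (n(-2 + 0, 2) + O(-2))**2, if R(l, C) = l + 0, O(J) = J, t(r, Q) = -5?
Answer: 49/9 ≈ 5.4444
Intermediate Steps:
W(L) = L**(3/2)
R(l, C) = l
n(s, M) = -1/3 (n(s, M) = 1/(2 - 5) = 1/(-3) = -1/3)
(n(-2 + 0, 2) + O(-2))**2 = (-1/3 - 2)**2 = (-7/3)**2 = 49/9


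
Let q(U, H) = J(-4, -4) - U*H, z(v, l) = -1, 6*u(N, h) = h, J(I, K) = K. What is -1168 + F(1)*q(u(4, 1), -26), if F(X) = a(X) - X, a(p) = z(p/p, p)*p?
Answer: -3506/3 ≈ -1168.7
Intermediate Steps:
u(N, h) = h/6
a(p) = -p
F(X) = -2*X (F(X) = -X - X = -2*X)
q(U, H) = -4 - H*U (q(U, H) = -4 - U*H = -4 - H*U)
-1168 + F(1)*q(u(4, 1), -26) = -1168 + (-2*1)*(-4 - 1*(-26)*(⅙)*1) = -1168 - 2*(-4 - 1*(-26)*⅙) = -1168 - 2*(-4 + 13/3) = -1168 - 2*⅓ = -1168 - ⅔ = -3506/3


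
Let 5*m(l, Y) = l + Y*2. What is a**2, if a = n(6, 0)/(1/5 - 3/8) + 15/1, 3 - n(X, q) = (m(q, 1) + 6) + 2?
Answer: 103041/49 ≈ 2102.9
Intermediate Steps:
m(l, Y) = l/5 + 2*Y/5 (m(l, Y) = (l + Y*2)/5 = (l + 2*Y)/5 = l/5 + 2*Y/5)
n(X, q) = -27/5 - q/5 (n(X, q) = 3 - (((q/5 + (2/5)*1) + 6) + 2) = 3 - (((q/5 + 2/5) + 6) + 2) = 3 - (((2/5 + q/5) + 6) + 2) = 3 - ((32/5 + q/5) + 2) = 3 - (42/5 + q/5) = 3 + (-42/5 - q/5) = -27/5 - q/5)
a = 321/7 (a = (-27/5 - 1/5*0)/(1/5 - 3/8) + 15/1 = (-27/5 + 0)/(1*(1/5) - 3*1/8) + 15*1 = -27/(5*(1/5 - 3/8)) + 15 = -27/(5*(-7/40)) + 15 = -27/5*(-40/7) + 15 = 216/7 + 15 = 321/7 ≈ 45.857)
a**2 = (321/7)**2 = 103041/49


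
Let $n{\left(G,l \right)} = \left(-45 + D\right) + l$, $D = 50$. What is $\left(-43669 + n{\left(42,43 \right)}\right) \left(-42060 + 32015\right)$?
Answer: $438172945$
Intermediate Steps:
$n{\left(G,l \right)} = 5 + l$ ($n{\left(G,l \right)} = \left(-45 + 50\right) + l = 5 + l$)
$\left(-43669 + n{\left(42,43 \right)}\right) \left(-42060 + 32015\right) = \left(-43669 + \left(5 + 43\right)\right) \left(-42060 + 32015\right) = \left(-43669 + 48\right) \left(-10045\right) = \left(-43621\right) \left(-10045\right) = 438172945$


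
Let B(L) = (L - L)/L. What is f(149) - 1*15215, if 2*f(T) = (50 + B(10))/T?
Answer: -2267010/149 ≈ -15215.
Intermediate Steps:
B(L) = 0 (B(L) = 0/L = 0)
f(T) = 25/T (f(T) = ((50 + 0)/T)/2 = (50/T)/2 = 25/T)
f(149) - 1*15215 = 25/149 - 1*15215 = 25*(1/149) - 15215 = 25/149 - 15215 = -2267010/149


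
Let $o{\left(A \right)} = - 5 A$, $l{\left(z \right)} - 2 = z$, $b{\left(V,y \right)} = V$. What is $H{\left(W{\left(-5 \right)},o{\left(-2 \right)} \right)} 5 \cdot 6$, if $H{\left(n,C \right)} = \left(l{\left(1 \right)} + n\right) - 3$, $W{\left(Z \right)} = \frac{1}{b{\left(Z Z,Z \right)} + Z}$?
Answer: $\frac{3}{2} \approx 1.5$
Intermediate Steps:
$l{\left(z \right)} = 2 + z$
$W{\left(Z \right)} = \frac{1}{Z + Z^{2}}$ ($W{\left(Z \right)} = \frac{1}{Z Z + Z} = \frac{1}{Z^{2} + Z} = \frac{1}{Z + Z^{2}}$)
$H{\left(n,C \right)} = n$ ($H{\left(n,C \right)} = \left(\left(2 + 1\right) + n\right) - 3 = \left(3 + n\right) - 3 = n$)
$H{\left(W{\left(-5 \right)},o{\left(-2 \right)} \right)} 5 \cdot 6 = \frac{1}{\left(-5\right) \left(1 - 5\right)} 5 \cdot 6 = - \frac{1}{5 \left(-4\right)} 5 \cdot 6 = \left(- \frac{1}{5}\right) \left(- \frac{1}{4}\right) 5 \cdot 6 = \frac{1}{20} \cdot 5 \cdot 6 = \frac{1}{4} \cdot 6 = \frac{3}{2}$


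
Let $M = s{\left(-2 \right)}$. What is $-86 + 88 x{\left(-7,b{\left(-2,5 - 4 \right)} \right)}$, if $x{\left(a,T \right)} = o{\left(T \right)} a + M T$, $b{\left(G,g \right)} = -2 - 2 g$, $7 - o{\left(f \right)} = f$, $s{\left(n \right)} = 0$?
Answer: $-6862$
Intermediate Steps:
$o{\left(f \right)} = 7 - f$
$M = 0$
$x{\left(a,T \right)} = a \left(7 - T\right)$ ($x{\left(a,T \right)} = \left(7 - T\right) a + 0 T = a \left(7 - T\right) + 0 = a \left(7 - T\right)$)
$-86 + 88 x{\left(-7,b{\left(-2,5 - 4 \right)} \right)} = -86 + 88 \left(- 7 \left(7 - \left(-2 - 2 \left(5 - 4\right)\right)\right)\right) = -86 + 88 \left(- 7 \left(7 - \left(-2 - 2\right)\right)\right) = -86 + 88 \left(- 7 \left(7 - -4\right)\right) = -86 + 88 \left(- 7 \left(7 + 4\right)\right) = -86 + 88 \left(\left(-7\right) 11\right) = -86 + 88 \left(-77\right) = -86 - 6776 = -6862$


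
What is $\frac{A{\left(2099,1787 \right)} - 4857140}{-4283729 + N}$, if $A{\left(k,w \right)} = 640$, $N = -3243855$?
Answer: $\frac{1214125}{1881896} \approx 0.64516$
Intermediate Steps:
$\frac{A{\left(2099,1787 \right)} - 4857140}{-4283729 + N} = \frac{640 - 4857140}{-4283729 - 3243855} = - \frac{4856500}{-7527584} = \left(-4856500\right) \left(- \frac{1}{7527584}\right) = \frac{1214125}{1881896}$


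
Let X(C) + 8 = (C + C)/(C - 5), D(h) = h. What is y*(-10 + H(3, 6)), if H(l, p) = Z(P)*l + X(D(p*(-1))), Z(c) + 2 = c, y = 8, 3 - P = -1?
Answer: -960/11 ≈ -87.273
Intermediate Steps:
P = 4 (P = 3 - 1*(-1) = 3 + 1 = 4)
X(C) = -8 + 2*C/(-5 + C) (X(C) = -8 + (C + C)/(C - 5) = -8 + (2*C)/(-5 + C) = -8 + 2*C/(-5 + C))
Z(c) = -2 + c
H(l, p) = 2*l + 2*(20 + 3*p)/(-5 - p) (H(l, p) = (-2 + 4)*l + 2*(20 - 3*p*(-1))/(-5 + p*(-1)) = 2*l + 2*(20 - (-3)*p)/(-5 - p) = 2*l + 2*(20 + 3*p)/(-5 - p))
y*(-10 + H(3, 6)) = 8*(-10 + 2*(-20 - 3*6 + 3*(5 + 6))/(5 + 6)) = 8*(-10 + 2*(-20 - 18 + 3*11)/11) = 8*(-10 + 2*(1/11)*(-20 - 18 + 33)) = 8*(-10 + 2*(1/11)*(-5)) = 8*(-10 - 10/11) = 8*(-120/11) = -960/11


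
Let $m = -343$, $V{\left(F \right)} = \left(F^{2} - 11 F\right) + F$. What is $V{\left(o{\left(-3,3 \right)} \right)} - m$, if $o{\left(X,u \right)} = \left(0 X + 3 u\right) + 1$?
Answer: $343$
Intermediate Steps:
$o{\left(X,u \right)} = 1 + 3 u$ ($o{\left(X,u \right)} = \left(0 + 3 u\right) + 1 = 3 u + 1 = 1 + 3 u$)
$V{\left(F \right)} = F^{2} - 10 F$
$V{\left(o{\left(-3,3 \right)} \right)} - m = \left(1 + 3 \cdot 3\right) \left(-10 + \left(1 + 3 \cdot 3\right)\right) - -343 = \left(1 + 9\right) \left(-10 + \left(1 + 9\right)\right) + 343 = 10 \left(-10 + 10\right) + 343 = 10 \cdot 0 + 343 = 0 + 343 = 343$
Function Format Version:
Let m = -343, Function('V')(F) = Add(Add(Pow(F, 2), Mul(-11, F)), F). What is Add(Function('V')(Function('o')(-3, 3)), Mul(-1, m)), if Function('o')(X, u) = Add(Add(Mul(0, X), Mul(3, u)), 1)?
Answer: 343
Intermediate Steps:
Function('o')(X, u) = Add(1, Mul(3, u)) (Function('o')(X, u) = Add(Add(0, Mul(3, u)), 1) = Add(Mul(3, u), 1) = Add(1, Mul(3, u)))
Function('V')(F) = Add(Pow(F, 2), Mul(-10, F))
Add(Function('V')(Function('o')(-3, 3)), Mul(-1, m)) = Add(Mul(Add(1, Mul(3, 3)), Add(-10, Add(1, Mul(3, 3)))), Mul(-1, -343)) = Add(Mul(Add(1, 9), Add(-10, Add(1, 9))), 343) = Add(Mul(10, Add(-10, 10)), 343) = Add(Mul(10, 0), 343) = Add(0, 343) = 343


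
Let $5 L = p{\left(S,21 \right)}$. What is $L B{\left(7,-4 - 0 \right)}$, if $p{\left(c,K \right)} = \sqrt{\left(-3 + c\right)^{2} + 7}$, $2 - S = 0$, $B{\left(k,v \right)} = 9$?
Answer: $\frac{18 \sqrt{2}}{5} \approx 5.0912$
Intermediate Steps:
$S = 2$ ($S = 2 - 0 = 2 + 0 = 2$)
$p{\left(c,K \right)} = \sqrt{7 + \left(-3 + c\right)^{2}}$
$L = \frac{2 \sqrt{2}}{5}$ ($L = \frac{\sqrt{7 + \left(-3 + 2\right)^{2}}}{5} = \frac{\sqrt{7 + \left(-1\right)^{2}}}{5} = \frac{\sqrt{7 + 1}}{5} = \frac{\sqrt{8}}{5} = \frac{2 \sqrt{2}}{5} \approx 0.56569$)
$L B{\left(7,-4 - 0 \right)} = \frac{2 \sqrt{2}}{5} \cdot 9 = \frac{18 \sqrt{2}}{5}$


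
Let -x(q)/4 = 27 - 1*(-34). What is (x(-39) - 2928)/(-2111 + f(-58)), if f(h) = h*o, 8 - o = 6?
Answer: 3172/2227 ≈ 1.4243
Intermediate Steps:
o = 2 (o = 8 - 1*6 = 8 - 6 = 2)
x(q) = -244 (x(q) = -4*(27 - 1*(-34)) = -4*(27 + 34) = -4*61 = -244)
f(h) = 2*h (f(h) = h*2 = 2*h)
(x(-39) - 2928)/(-2111 + f(-58)) = (-244 - 2928)/(-2111 + 2*(-58)) = -3172/(-2111 - 116) = -3172/(-2227) = -3172*(-1/2227) = 3172/2227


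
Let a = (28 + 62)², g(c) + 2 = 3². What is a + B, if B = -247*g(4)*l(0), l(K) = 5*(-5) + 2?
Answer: 47867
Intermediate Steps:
l(K) = -23 (l(K) = -25 + 2 = -23)
g(c) = 7 (g(c) = -2 + 3² = -2 + 9 = 7)
a = 8100 (a = 90² = 8100)
B = 39767 (B = -1729*(-23) = -247*(-161) = 39767)
a + B = 8100 + 39767 = 47867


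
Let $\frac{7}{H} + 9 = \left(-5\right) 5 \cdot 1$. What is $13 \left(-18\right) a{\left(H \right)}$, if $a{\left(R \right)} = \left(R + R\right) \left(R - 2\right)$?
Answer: $- \frac{61425}{289} \approx -212.54$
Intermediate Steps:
$H = - \frac{7}{34}$ ($H = \frac{7}{-9 + \left(-5\right) 5 \cdot 1} = \frac{7}{-9 - 25} = \frac{7}{-34} = 7 \left(- \frac{1}{34}\right) = - \frac{7}{34} \approx -0.20588$)
$a{\left(R \right)} = 2 R \left(-2 + R\right)$
$13 \left(-18\right) a{\left(H \right)} = 13 \left(-18\right) 2 \left(- \frac{7}{34}\right) \left(-2 - \frac{7}{34}\right) = - 234 \cdot 2 \left(- \frac{7}{34}\right) \left(- \frac{75}{34}\right) = \left(-234\right) \frac{525}{578} = - \frac{61425}{289}$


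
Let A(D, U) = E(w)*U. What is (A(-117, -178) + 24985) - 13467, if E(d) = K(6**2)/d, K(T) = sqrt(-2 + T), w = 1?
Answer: 11518 - 178*sqrt(34) ≈ 10480.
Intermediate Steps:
E(d) = sqrt(34)/d (E(d) = sqrt(-2 + 6**2)/d = sqrt(-2 + 36)/d = sqrt(34)/d)
A(D, U) = U*sqrt(34) (A(D, U) = (sqrt(34)/1)*U = (sqrt(34)*1)*U = sqrt(34)*U = U*sqrt(34))
(A(-117, -178) + 24985) - 13467 = (-178*sqrt(34) + 24985) - 13467 = (24985 - 178*sqrt(34)) - 13467 = 11518 - 178*sqrt(34)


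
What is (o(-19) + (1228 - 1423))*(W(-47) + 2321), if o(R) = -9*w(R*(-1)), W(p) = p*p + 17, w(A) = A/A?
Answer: -927588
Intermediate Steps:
w(A) = 1
W(p) = 17 + p² (W(p) = p² + 17 = 17 + p²)
o(R) = -9 (o(R) = -9*1 = -9)
(o(-19) + (1228 - 1423))*(W(-47) + 2321) = (-9 + (1228 - 1423))*((17 + (-47)²) + 2321) = (-9 - 195)*((17 + 2209) + 2321) = -204*(2226 + 2321) = -204*4547 = -927588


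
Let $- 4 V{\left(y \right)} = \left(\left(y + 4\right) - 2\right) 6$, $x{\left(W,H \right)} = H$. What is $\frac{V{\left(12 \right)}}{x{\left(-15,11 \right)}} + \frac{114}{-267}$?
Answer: $- \frac{2287}{979} \approx -2.3361$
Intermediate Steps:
$V{\left(y \right)} = -3 - \frac{3 y}{2}$ ($V{\left(y \right)} = - \frac{\left(\left(y + 4\right) - 2\right) 6}{4} = - \frac{\left(\left(4 + y\right) - 2\right) 6}{4} = - \frac{\left(2 + y\right) 6}{4} = - \frac{12 + 6 y}{4} = -3 - \frac{3 y}{2}$)
$\frac{V{\left(12 \right)}}{x{\left(-15,11 \right)}} + \frac{114}{-267} = \frac{-3 - 18}{11} + \frac{114}{-267} = \left(-3 - 18\right) \frac{1}{11} + 114 \left(- \frac{1}{267}\right) = \left(-21\right) \frac{1}{11} - \frac{38}{89} = - \frac{21}{11} - \frac{38}{89} = - \frac{2287}{979}$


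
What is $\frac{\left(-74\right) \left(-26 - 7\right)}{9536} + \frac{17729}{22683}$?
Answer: $\frac{112227815}{108152544} \approx 1.0377$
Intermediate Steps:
$\frac{\left(-74\right) \left(-26 - 7\right)}{9536} + \frac{17729}{22683} = \left(-74\right) \left(-33\right) \frac{1}{9536} + 17729 \cdot \frac{1}{22683} = 2442 \cdot \frac{1}{9536} + \frac{17729}{22683} = \frac{1221}{4768} + \frac{17729}{22683} = \frac{112227815}{108152544}$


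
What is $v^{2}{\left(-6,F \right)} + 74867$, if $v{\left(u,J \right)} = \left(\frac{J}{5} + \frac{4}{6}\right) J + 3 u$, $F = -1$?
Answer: $\frac{16921804}{225} \approx 75208.0$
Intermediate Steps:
$v{\left(u,J \right)} = 3 u + J \left(\frac{2}{3} + \frac{J}{5}\right)$ ($v{\left(u,J \right)} = \left(J \frac{1}{5} + 4 \cdot \frac{1}{6}\right) J + 3 u = \left(\frac{J}{5} + \frac{2}{3}\right) J + 3 u = \left(\frac{2}{3} + \frac{J}{5}\right) J + 3 u = J \left(\frac{2}{3} + \frac{J}{5}\right) + 3 u = 3 u + J \left(\frac{2}{3} + \frac{J}{5}\right)$)
$v^{2}{\left(-6,F \right)} + 74867 = \left(3 \left(-6\right) + \frac{\left(-1\right)^{2}}{5} + \frac{2}{3} \left(-1\right)\right)^{2} + 74867 = \left(-18 + \frac{1}{5} \cdot 1 - \frac{2}{3}\right)^{2} + 74867 = \left(-18 + \frac{1}{5} - \frac{2}{3}\right)^{2} + 74867 = \left(- \frac{277}{15}\right)^{2} + 74867 = \frac{76729}{225} + 74867 = \frac{16921804}{225}$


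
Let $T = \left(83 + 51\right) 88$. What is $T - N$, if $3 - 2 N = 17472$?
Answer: $\frac{41053}{2} \approx 20527.0$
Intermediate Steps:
$N = - \frac{17469}{2}$ ($N = \frac{3}{2} - 8736 = - \frac{17469}{2} \approx -8734.5$)
$T = 11792$ ($T = 134 \cdot 88 = 11792$)
$T - N = 11792 - - \frac{17469}{2} = 11792 + \frac{17469}{2} = \frac{41053}{2}$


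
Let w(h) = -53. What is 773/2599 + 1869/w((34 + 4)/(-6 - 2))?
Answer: -4816562/137747 ≈ -34.967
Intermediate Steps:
773/2599 + 1869/w((34 + 4)/(-6 - 2)) = 773/2599 + 1869/(-53) = 773*(1/2599) + 1869*(-1/53) = 773/2599 - 1869/53 = -4816562/137747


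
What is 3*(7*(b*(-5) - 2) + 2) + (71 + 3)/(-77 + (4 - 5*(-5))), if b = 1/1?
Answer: -3421/24 ≈ -142.54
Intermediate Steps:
b = 1 (b = 1*1 = 1)
3*(7*(b*(-5) - 2) + 2) + (71 + 3)/(-77 + (4 - 5*(-5))) = 3*(7*(1*(-5) - 2) + 2) + (71 + 3)/(-77 + (4 - 5*(-5))) = 3*(7*(-5 - 2) + 2) + 74/(-77 + (4 + 25)) = 3*(7*(-7) + 2) + 74/(-77 + 29) = 3*(-49 + 2) + 74/(-48) = 3*(-47) + 74*(-1/48) = -141 - 37/24 = -3421/24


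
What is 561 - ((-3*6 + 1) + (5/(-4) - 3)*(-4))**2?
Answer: 561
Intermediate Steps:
561 - ((-3*6 + 1) + (5/(-4) - 3)*(-4))**2 = 561 - ((-18 + 1) + (5*(-1/4) - 3)*(-4))**2 = 561 - (-17 + (-5/4 - 3)*(-4))**2 = 561 - (-17 - 17/4*(-4))**2 = 561 - (-17 + 17)**2 = 561 - 1*0**2 = 561 - 1*0 = 561 + 0 = 561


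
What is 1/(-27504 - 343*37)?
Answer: -1/40195 ≈ -2.4879e-5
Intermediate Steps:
1/(-27504 - 343*37) = 1/(-27504 - 12691) = 1/(-40195) = -1/40195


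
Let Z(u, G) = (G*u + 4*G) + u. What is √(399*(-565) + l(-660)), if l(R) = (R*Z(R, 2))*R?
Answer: I*√859228635 ≈ 29313.0*I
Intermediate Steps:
Z(u, G) = u + 4*G + G*u (Z(u, G) = (4*G + G*u) + u = u + 4*G + G*u)
l(R) = R²*(8 + 3*R) (l(R) = (R*(R + 4*2 + 2*R))*R = (R*(R + 8 + 2*R))*R = (R*(8 + 3*R))*R = R²*(8 + 3*R))
√(399*(-565) + l(-660)) = √(399*(-565) + (-660)²*(8 + 3*(-660))) = √(-225435 + 435600*(8 - 1980)) = √(-225435 + 435600*(-1972)) = √(-225435 - 859003200) = √(-859228635) = I*√859228635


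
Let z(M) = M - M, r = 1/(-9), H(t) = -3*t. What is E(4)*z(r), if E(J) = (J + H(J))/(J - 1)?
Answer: 0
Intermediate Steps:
r = -⅑ ≈ -0.11111
E(J) = -2*J/(-1 + J) (E(J) = (J - 3*J)/(J - 1) = (-2*J)/(-1 + J) = -2*J/(-1 + J))
z(M) = 0
E(4)*z(r) = -2*4/(-1 + 4)*0 = -2*4/3*0 = -2*4*⅓*0 = -8/3*0 = 0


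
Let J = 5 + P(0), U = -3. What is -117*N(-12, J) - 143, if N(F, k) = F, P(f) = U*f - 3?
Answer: 1261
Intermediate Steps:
P(f) = -3 - 3*f (P(f) = -3*f - 3 = -3 - 3*f)
J = 2 (J = 5 + (-3 - 3*0) = 5 + (-3 + 0) = 5 - 3 = 2)
-117*N(-12, J) - 143 = -117*(-12) - 143 = 1404 - 143 = 1261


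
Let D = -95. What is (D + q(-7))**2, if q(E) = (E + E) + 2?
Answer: 11449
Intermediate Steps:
q(E) = 2 + 2*E (q(E) = 2*E + 2 = 2 + 2*E)
(D + q(-7))**2 = (-95 + (2 + 2*(-7)))**2 = (-95 + (2 - 14))**2 = (-95 - 12)**2 = (-107)**2 = 11449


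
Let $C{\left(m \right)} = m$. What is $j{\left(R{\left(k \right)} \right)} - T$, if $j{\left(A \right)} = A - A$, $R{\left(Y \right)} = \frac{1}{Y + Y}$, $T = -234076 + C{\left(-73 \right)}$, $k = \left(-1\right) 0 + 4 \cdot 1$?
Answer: $234149$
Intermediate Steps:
$k = 4$ ($k = 0 + 4 = 4$)
$T = -234149$ ($T = -234076 - 73 = -234149$)
$R{\left(Y \right)} = \frac{1}{2 Y}$
$j{\left(A \right)} = 0$
$j{\left(R{\left(k \right)} \right)} - T = 0 - -234149 = 0 + 234149 = 234149$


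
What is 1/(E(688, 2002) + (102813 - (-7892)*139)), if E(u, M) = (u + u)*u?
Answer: 1/2146489 ≈ 4.6588e-7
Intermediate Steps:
E(u, M) = 2*u**2 (E(u, M) = (2*u)*u = 2*u**2)
1/(E(688, 2002) + (102813 - (-7892)*139)) = 1/(2*688**2 + (102813 - (-7892)*139)) = 1/(2*473344 + (102813 - 1*(-1096988))) = 1/(946688 + (102813 + 1096988)) = 1/(946688 + 1199801) = 1/2146489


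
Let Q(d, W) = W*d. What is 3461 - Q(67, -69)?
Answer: 8084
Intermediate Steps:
3461 - Q(67, -69) = 3461 - (-69)*67 = 3461 - 1*(-4623) = 3461 + 4623 = 8084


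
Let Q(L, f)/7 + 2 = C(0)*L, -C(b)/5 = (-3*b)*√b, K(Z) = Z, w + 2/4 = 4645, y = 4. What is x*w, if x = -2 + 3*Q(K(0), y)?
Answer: -204358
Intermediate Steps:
w = 9289/2 (w = -½ + 4645 = 9289/2 ≈ 4644.5)
C(b) = 15*b^(3/2) (C(b) = -5*(-3*b)*√b = -(-15)*b^(3/2) = 15*b^(3/2))
Q(L, f) = -14 (Q(L, f) = -14 + 7*((15*0^(3/2))*L) = -14 + 7*((15*0)*L) = -14 + 7*(0*L) = -14 + 7*0 = -14 + 0 = -14)
x = -44 (x = -2 + 3*(-14) = -2 - 42 = -44)
x*w = -44*9289/2 = -204358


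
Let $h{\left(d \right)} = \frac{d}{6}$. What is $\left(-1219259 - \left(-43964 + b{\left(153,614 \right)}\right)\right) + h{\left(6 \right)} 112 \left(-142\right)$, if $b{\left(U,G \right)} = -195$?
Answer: $-1191004$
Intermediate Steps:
$h{\left(d \right)} = \frac{d}{6}$ ($h{\left(d \right)} = d \frac{1}{6} = \frac{d}{6}$)
$\left(-1219259 - \left(-43964 + b{\left(153,614 \right)}\right)\right) + h{\left(6 \right)} 112 \left(-142\right) = \left(-1219259 + \left(43964 - -195\right)\right) + \frac{1}{6} \cdot 6 \cdot 112 \left(-142\right) = \left(-1219259 + \left(43964 + 195\right)\right) + 1 \cdot 112 \left(-142\right) = \left(-1219259 + 44159\right) + 112 \left(-142\right) = -1175100 - 15904 = -1191004$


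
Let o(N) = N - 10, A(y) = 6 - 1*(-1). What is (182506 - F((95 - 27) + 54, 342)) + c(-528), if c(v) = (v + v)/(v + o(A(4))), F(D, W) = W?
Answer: 32243380/177 ≈ 1.8217e+5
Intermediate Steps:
A(y) = 7 (A(y) = 6 + 1 = 7)
o(N) = -10 + N
c(v) = 2*v/(-3 + v) (c(v) = (v + v)/(v + (-10 + 7)) = (2*v)/(v - 3) = (2*v)/(-3 + v) = 2*v/(-3 + v))
(182506 - F((95 - 27) + 54, 342)) + c(-528) = (182506 - 1*342) + 2*(-528)/(-3 - 528) = (182506 - 342) + 2*(-528)/(-531) = 182164 + 2*(-528)*(-1/531) = 182164 + 352/177 = 32243380/177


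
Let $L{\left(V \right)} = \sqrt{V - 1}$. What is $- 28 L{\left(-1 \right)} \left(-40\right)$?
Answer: $1120 i \sqrt{2} \approx 1583.9 i$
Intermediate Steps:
$L{\left(V \right)} = \sqrt{-1 + V}$
$- 28 L{\left(-1 \right)} \left(-40\right) = - 28 \sqrt{-1 - 1} \left(-40\right) = - 28 \sqrt{-2} \left(-40\right) = - 28 i \sqrt{2} \left(-40\right) = 1120 i \sqrt{2}$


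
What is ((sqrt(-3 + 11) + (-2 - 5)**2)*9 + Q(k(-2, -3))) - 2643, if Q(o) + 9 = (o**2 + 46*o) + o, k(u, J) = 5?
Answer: -1951 + 18*sqrt(2) ≈ -1925.5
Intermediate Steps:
Q(o) = -9 + o**2 + 47*o (Q(o) = -9 + ((o**2 + 46*o) + o) = -9 + (o**2 + 47*o) = -9 + o**2 + 47*o)
((sqrt(-3 + 11) + (-2 - 5)**2)*9 + Q(k(-2, -3))) - 2643 = ((sqrt(-3 + 11) + (-2 - 5)**2)*9 + (-9 + 5**2 + 47*5)) - 2643 = ((sqrt(8) + (-7)**2)*9 + (-9 + 25 + 235)) - 2643 = ((2*sqrt(2) + 49)*9 + 251) - 2643 = ((49 + 2*sqrt(2))*9 + 251) - 2643 = ((441 + 18*sqrt(2)) + 251) - 2643 = (692 + 18*sqrt(2)) - 2643 = -1951 + 18*sqrt(2)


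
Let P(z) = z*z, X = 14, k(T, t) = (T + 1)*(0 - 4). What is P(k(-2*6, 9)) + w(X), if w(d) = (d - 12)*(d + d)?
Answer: 1992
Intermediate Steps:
k(T, t) = -4 - 4*T (k(T, t) = (1 + T)*(-4) = -4 - 4*T)
w(d) = 2*d*(-12 + d) (w(d) = (-12 + d)*(2*d) = 2*d*(-12 + d))
P(z) = z²
P(k(-2*6, 9)) + w(X) = (-4 - (-8)*6)² + 2*14*(-12 + 14) = (-4 - 4*(-12))² + 2*14*2 = (-4 + 48)² + 56 = 44² + 56 = 1936 + 56 = 1992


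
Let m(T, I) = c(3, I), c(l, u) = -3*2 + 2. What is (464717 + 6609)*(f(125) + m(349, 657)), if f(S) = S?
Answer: 57030446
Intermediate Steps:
c(l, u) = -4 (c(l, u) = -6 + 2 = -4)
m(T, I) = -4
(464717 + 6609)*(f(125) + m(349, 657)) = (464717 + 6609)*(125 - 4) = 471326*121 = 57030446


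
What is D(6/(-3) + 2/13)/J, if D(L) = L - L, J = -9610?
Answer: 0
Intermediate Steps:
D(L) = 0
D(6/(-3) + 2/13)/J = 0/(-9610) = 0*(-1/9610) = 0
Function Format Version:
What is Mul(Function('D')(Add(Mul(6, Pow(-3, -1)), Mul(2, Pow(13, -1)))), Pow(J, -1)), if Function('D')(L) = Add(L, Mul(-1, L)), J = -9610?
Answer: 0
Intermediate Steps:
Function('D')(L) = 0
Mul(Function('D')(Add(Mul(6, Pow(-3, -1)), Mul(2, Pow(13, -1)))), Pow(J, -1)) = Mul(0, Pow(-9610, -1)) = Mul(0, Rational(-1, 9610)) = 0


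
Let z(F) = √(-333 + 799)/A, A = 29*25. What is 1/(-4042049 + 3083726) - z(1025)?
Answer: -1/958323 - √466/725 ≈ -0.029776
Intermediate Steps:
A = 725
z(F) = √466/725 (z(F) = √(-333 + 799)/725 = √466*(1/725) = √466/725)
1/(-4042049 + 3083726) - z(1025) = 1/(-4042049 + 3083726) - √466/725 = 1/(-958323) - √466/725 = -1/958323 - √466/725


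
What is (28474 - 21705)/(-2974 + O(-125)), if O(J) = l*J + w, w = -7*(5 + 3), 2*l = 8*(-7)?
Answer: 6769/470 ≈ 14.402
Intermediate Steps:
l = -28 (l = (8*(-7))/2 = (½)*(-56) = -28)
w = -56 (w = -7*8 = -56)
O(J) = -56 - 28*J (O(J) = -28*J - 56 = -56 - 28*J)
(28474 - 21705)/(-2974 + O(-125)) = (28474 - 21705)/(-2974 + (-56 - 28*(-125))) = 6769/(-2974 + (-56 + 3500)) = 6769/(-2974 + 3444) = 6769/470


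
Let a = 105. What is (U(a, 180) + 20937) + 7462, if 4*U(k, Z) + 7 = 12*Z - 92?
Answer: 115657/4 ≈ 28914.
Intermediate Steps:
U(k, Z) = -99/4 + 3*Z (U(k, Z) = -7/4 + (12*Z - 92)/4 = -7/4 + (-92 + 12*Z)/4 = -7/4 + (-23 + 3*Z) = -99/4 + 3*Z)
(U(a, 180) + 20937) + 7462 = ((-99/4 + 3*180) + 20937) + 7462 = ((-99/4 + 540) + 20937) + 7462 = (2061/4 + 20937) + 7462 = 85809/4 + 7462 = 115657/4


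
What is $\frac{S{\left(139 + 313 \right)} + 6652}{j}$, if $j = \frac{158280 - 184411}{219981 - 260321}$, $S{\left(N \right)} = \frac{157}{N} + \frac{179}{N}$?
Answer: $\frac{30325998400}{2952803} \approx 10270.0$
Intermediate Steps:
$S{\left(N \right)} = \frac{336}{N}$
$j = \frac{26131}{40340}$ ($j = - \frac{26131}{-40340} = \left(-26131\right) \left(- \frac{1}{40340}\right) = \frac{26131}{40340} \approx 0.64777$)
$\frac{S{\left(139 + 313 \right)} + 6652}{j} = \frac{\frac{336}{139 + 313} + 6652}{\frac{26131}{40340}} = \left(\frac{336}{452} + 6652\right) \frac{40340}{26131} = \left(336 \cdot \frac{1}{452} + 6652\right) \frac{40340}{26131} = \left(\frac{84}{113} + 6652\right) \frac{40340}{26131} = \frac{751760}{113} \cdot \frac{40340}{26131} = \frac{30325998400}{2952803}$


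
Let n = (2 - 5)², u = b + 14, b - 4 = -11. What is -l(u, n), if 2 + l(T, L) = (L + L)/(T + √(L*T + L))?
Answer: 172/23 - 108*√2/23 ≈ 0.83761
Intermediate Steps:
b = -7 (b = 4 - 11 = -7)
u = 7 (u = -7 + 14 = 7)
n = 9 (n = (-3)² = 9)
l(T, L) = -2 + 2*L/(T + √(L + L*T)) (l(T, L) = -2 + (L + L)/(T + √(L*T + L)) = -2 + (2*L)/(T + √(L + L*T)) = -2 + 2*L/(T + √(L + L*T)))
-l(u, n) = -2*(9 - 1*7 - √(9*(1 + 7)))/(7 + √(9*(1 + 7))) = -2*(9 - 7 - √(9*8))/(7 + √(9*8)) = -2*(9 - 7 - √72)/(7 + √72) = -2*(9 - 7 - 6*√2)/(7 + 6*√2) = -2*(2 - 6*√2)/(7 + 6*√2)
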